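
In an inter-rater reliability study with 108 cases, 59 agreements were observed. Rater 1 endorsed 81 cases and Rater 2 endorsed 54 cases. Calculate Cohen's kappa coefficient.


P_o = 59/108 = 0.546296
P_e = (81*54 + 27*54) / 11664 = 0.5
kappa = (P_o - P_e) / (1 - P_e)
kappa = (0.546296 - 0.5) / (1 - 0.5)
kappa = 0.0926

0.0926


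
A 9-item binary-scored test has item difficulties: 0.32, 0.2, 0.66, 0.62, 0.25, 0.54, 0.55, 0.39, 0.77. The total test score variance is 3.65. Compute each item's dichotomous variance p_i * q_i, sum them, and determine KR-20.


For each item, compute p_i * q_i:
  Item 1: 0.32 * 0.68 = 0.2176
  Item 2: 0.2 * 0.8 = 0.16
  Item 3: 0.66 * 0.34 = 0.2244
  Item 4: 0.62 * 0.38 = 0.2356
  Item 5: 0.25 * 0.75 = 0.1875
  Item 6: 0.54 * 0.46 = 0.2484
  Item 7: 0.55 * 0.45 = 0.2475
  Item 8: 0.39 * 0.61 = 0.2379
  Item 9: 0.77 * 0.23 = 0.1771
Sum(p_i * q_i) = 0.2176 + 0.16 + 0.2244 + 0.2356 + 0.1875 + 0.2484 + 0.2475 + 0.2379 + 0.1771 = 1.936
KR-20 = (k/(k-1)) * (1 - Sum(p_i*q_i) / Var_total)
= (9/8) * (1 - 1.936/3.65)
= 1.125 * 0.4696
KR-20 = 0.5283

0.5283


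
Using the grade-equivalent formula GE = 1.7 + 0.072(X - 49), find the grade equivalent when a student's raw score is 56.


raw - median = 56 - 49 = 7
slope * diff = 0.072 * 7 = 0.504
GE = 1.7 + 0.504
GE = 2.204

2.204


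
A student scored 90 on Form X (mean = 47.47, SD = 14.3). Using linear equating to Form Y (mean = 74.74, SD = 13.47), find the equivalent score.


slope = SD_Y / SD_X = 13.47 / 14.3 ~ 0.942
intercept = mean_Y - slope * mean_X = 74.74 - (13.47 / 14.3) * 47.47 ~ 30.0253
Y = slope * X + intercept. To avoid rounding drift from the rounded slope/intercept, evaluate the equivalent form Y = mean_Y + SD_Y * (X - mean_X) / SD_X at full precision:
Y = 74.74 + 13.47 * (90 - 47.47) / 14.3
Y = 74.74 + 13.47 * 42.53 / 14.3
Y = 74.74 + 572.8791 / 14.3
Y = 74.74 + 40.0615
Y = 114.8015

114.8015


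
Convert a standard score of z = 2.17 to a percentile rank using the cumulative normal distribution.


CDF(z) = 0.5 * (1 + erf(z/sqrt(2)))
erf(1.5344) = 0.97
CDF = 0.985
Percentile rank = 0.985 * 100 = 98.5

98.5


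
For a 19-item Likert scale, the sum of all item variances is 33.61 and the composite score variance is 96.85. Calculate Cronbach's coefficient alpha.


alpha = (k/(k-1)) * (1 - sum(si^2)/s_total^2)
= (19/18) * (1 - 33.61/96.85)
alpha = 0.6892

0.6892


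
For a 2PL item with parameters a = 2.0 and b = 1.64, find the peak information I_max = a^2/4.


For 2PL, max info at theta = b = 1.64
I_max = a^2 / 4 = 2.0^2 / 4
= 4.0 / 4
I_max = 1.0

1.0


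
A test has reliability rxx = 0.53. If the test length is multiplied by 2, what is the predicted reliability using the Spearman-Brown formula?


r_new = (n * rxx) / (1 + (n-1) * rxx)
r_new = (2 * 0.53) / (1 + 1 * 0.53)
r_new = 1.06 / 1.53
r_new = 0.6928

0.6928


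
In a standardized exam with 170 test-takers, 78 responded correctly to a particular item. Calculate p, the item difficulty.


Item difficulty p = number correct / total examinees
p = 78 / 170
p = 0.4588

0.4588


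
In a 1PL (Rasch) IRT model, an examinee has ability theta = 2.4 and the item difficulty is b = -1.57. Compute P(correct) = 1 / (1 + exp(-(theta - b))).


theta - b = 2.4 - -1.57 = 3.97
exp(-(theta - b)) = exp(-3.97) = 0.0189
P = 1 / (1 + 0.0189)
P = 0.9815

0.9815


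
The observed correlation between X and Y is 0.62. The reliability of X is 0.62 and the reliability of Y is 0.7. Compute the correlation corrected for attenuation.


r_corrected = rxy / sqrt(rxx * ryy)
= 0.62 / sqrt(0.62 * 0.7)
= 0.62 / sqrt(0.434)
= 0.62 / 0.658787
r_corrected = 0.9411

0.9411


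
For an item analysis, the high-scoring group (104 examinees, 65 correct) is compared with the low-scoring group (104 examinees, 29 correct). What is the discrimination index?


p_upper = 65/104 = 0.625
p_lower = 29/104 = 0.2788
D = 0.625 - 0.2788 = 0.3462

0.3462


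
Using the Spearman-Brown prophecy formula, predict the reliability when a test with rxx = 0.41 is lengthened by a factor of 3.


r_new = (n * rxx) / (1 + (n-1) * rxx)
r_new = (3 * 0.41) / (1 + 2 * 0.41)
r_new = 1.23 / 1.82
r_new = 0.6758

0.6758


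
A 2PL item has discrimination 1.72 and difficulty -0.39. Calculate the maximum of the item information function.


For 2PL, max info at theta = b = -0.39
I_max = a^2 / 4 = 1.72^2 / 4
= 2.9584 / 4
I_max = 0.7396

0.7396


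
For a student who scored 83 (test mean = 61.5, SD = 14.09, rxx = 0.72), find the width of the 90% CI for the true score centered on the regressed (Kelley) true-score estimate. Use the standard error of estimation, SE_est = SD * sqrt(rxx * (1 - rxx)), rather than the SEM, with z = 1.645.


True score estimate = 0.72*83 + 0.28*61.5 = 76.98
SE_est = SD * sqrt(rxx * (1 - rxx)) = 14.09 * sqrt(0.72 * 0.28) = 14.09 * sqrt(0.2016) = 6.326394
CI = T_est +/- z * SE_est, so width = 2 * z * SE_est = 2 * 1.645 * 6.326394
Width = 20.8138

20.8138


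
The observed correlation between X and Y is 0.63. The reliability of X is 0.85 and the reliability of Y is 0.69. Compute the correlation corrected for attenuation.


r_corrected = rxy / sqrt(rxx * ryy)
= 0.63 / sqrt(0.85 * 0.69)
= 0.63 / sqrt(0.5865)
= 0.63 / 0.765833
r_corrected = 0.8226

0.8226


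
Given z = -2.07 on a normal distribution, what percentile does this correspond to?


CDF(z) = 0.5 * (1 + erf(z/sqrt(2)))
erf(-1.4637) = -0.9615
CDF = 0.0192
Percentile rank = 0.0192 * 100 = 1.92

1.92


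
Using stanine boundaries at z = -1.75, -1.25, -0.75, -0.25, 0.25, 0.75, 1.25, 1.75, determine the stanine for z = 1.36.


Stanine boundaries: [-1.75, -1.25, -0.75, -0.25, 0.25, 0.75, 1.25, 1.75]
z = 1.36
Check each boundary:
  z >= -1.75 -> could be stanine 2
  z >= -1.25 -> could be stanine 3
  z >= -0.75 -> could be stanine 4
  z >= -0.25 -> could be stanine 5
  z >= 0.25 -> could be stanine 6
  z >= 0.75 -> could be stanine 7
  z >= 1.25 -> could be stanine 8
  z < 1.75
Highest qualifying boundary gives stanine = 8

8


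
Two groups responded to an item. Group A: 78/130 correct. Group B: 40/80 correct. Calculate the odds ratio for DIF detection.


Odds_A = 78/52 = 1.5
Odds_B = 40/40 = 1.0
OR = Odds_A / Odds_B = 1.5 / 1.0
Exactly, OR = (78 * 40) / (52 * 40) = 3120 / 2080
OR = 1.5

1.5


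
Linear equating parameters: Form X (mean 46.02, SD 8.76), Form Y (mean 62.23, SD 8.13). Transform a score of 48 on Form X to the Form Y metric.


slope = SD_Y / SD_X = 8.13 / 8.76 ~ 0.9281
intercept = mean_Y - slope * mean_X = 62.23 - (8.13 / 8.76) * 46.02 ~ 19.5197
Y = slope * X + intercept. To avoid rounding drift from the rounded slope/intercept, evaluate the equivalent form Y = mean_Y + SD_Y * (X - mean_X) / SD_X at full precision:
Y = 62.23 + 8.13 * (48 - 46.02) / 8.76
Y = 62.23 + 8.13 * 1.98 / 8.76
Y = 62.23 + 16.0974 / 8.76
Y = 62.23 + 1.8376
Y = 64.0676

64.0676


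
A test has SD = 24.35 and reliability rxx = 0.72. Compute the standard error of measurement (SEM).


SEM = SD * sqrt(1 - rxx)
SEM = 24.35 * sqrt(1 - 0.72)
SEM = 24.35 * sqrt(0.28) = 24.35 * 0.52915
SEM = 12.8848

12.8848


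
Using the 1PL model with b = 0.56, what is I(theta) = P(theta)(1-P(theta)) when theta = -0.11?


P = 1/(1+exp(-(-0.11-0.56))) = 0.3385
I = P*(1-P) = 0.3385 * 0.6615
I = 0.2239

0.2239


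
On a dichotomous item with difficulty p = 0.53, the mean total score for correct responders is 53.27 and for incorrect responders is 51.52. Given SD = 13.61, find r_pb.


q = 1 - p = 0.47
rpb = ((M1 - M0) / SD) * sqrt(p * q)
rpb = ((53.27 - 51.52) / 13.61) * sqrt(0.53 * 0.47)
rpb = 0.0642

0.0642


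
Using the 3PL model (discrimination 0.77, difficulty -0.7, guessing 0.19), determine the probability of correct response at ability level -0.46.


logit = 0.77*(-0.46 - -0.7) = 0.1848
P* = 1/(1 + exp(-0.1848)) = 0.5461
P = 0.19 + (1 - 0.19) * 0.5461
P = 0.6323

0.6323


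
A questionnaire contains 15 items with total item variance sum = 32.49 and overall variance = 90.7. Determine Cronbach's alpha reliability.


alpha = (k/(k-1)) * (1 - sum(si^2)/s_total^2)
= (15/14) * (1 - 32.49/90.7)
alpha = 0.6876

0.6876


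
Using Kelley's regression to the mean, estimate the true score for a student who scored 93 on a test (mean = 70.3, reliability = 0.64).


T_est = rxx * X + (1 - rxx) * mean
T_est = 0.64 * 93 + 0.36 * 70.3
T_est = 59.52 + 25.308
T_est = 84.828

84.828


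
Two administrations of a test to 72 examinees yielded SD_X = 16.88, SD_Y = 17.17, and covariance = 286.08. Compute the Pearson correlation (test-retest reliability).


r = cov(X,Y) / (SD_X * SD_Y)
r = 286.08 / (16.88 * 17.17)
r = 286.08 / 289.8296
r = 0.9871

0.9871


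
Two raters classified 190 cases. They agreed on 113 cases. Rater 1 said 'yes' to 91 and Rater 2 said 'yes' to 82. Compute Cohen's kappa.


P_o = 113/190 = 0.594737
P_e = (91*82 + 99*108) / 36100 = 0.502881
kappa = (P_o - P_e) / (1 - P_e)
kappa = (0.594737 - 0.502881) / (1 - 0.502881)
kappa = 0.1848

0.1848


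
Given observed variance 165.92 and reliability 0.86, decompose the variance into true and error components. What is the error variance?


var_true = rxx * var_obs = 0.86 * 165.92 = 142.6912
var_error = var_obs - var_true
var_error = 165.92 - 142.6912
var_error = 23.2288

23.2288


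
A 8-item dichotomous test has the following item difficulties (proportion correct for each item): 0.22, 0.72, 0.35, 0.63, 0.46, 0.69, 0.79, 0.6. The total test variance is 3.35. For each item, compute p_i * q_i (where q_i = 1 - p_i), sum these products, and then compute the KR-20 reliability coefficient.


For each item, compute p_i * q_i:
  Item 1: 0.22 * 0.78 = 0.1716
  Item 2: 0.72 * 0.28 = 0.2016
  Item 3: 0.35 * 0.65 = 0.2275
  Item 4: 0.63 * 0.37 = 0.2331
  Item 5: 0.46 * 0.54 = 0.2484
  Item 6: 0.69 * 0.31 = 0.2139
  Item 7: 0.79 * 0.21 = 0.1659
  Item 8: 0.6 * 0.4 = 0.24
Sum(p_i * q_i) = 0.1716 + 0.2016 + 0.2275 + 0.2331 + 0.2484 + 0.2139 + 0.1659 + 0.24 = 1.702
KR-20 = (k/(k-1)) * (1 - Sum(p_i*q_i) / Var_total)
= (8/7) * (1 - 1.702/3.35)
= 1.1429 * 0.4919
KR-20 = 0.5622

0.5622


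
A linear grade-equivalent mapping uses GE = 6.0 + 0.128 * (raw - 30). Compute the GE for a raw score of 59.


raw - median = 59 - 30 = 29
slope * diff = 0.128 * 29 = 3.712
GE = 6.0 + 3.712
GE = 9.712

9.712


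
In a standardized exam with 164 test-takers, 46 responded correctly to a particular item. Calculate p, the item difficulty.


Item difficulty p = number correct / total examinees
p = 46 / 164
p = 0.2805

0.2805


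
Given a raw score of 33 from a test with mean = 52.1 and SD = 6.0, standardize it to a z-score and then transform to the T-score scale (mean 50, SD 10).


z = (X - mean) / SD = (33 - 52.1) / 6.0
z = -19.1 / 6.0
z = -3.1833
T-score = T = 50 + 10z
Carry z at full precision (z = -19.1 / 6.0) into the conversion:
T-score = 50 + 10 * (-19.1 / 6.0) = 50 + -191 / 6.0
T-score = 50 + -31.8333
T-score = 18.1667

18.1667


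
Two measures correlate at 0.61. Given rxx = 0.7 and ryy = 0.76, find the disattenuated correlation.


r_corrected = rxy / sqrt(rxx * ryy)
= 0.61 / sqrt(0.7 * 0.76)
= 0.61 / sqrt(0.532)
= 0.61 / 0.729383
r_corrected = 0.8363

0.8363


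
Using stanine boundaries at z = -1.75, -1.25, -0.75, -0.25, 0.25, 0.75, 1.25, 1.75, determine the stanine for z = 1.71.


Stanine boundaries: [-1.75, -1.25, -0.75, -0.25, 0.25, 0.75, 1.25, 1.75]
z = 1.71
Check each boundary:
  z >= -1.75 -> could be stanine 2
  z >= -1.25 -> could be stanine 3
  z >= -0.75 -> could be stanine 4
  z >= -0.25 -> could be stanine 5
  z >= 0.25 -> could be stanine 6
  z >= 0.75 -> could be stanine 7
  z >= 1.25 -> could be stanine 8
  z < 1.75
Highest qualifying boundary gives stanine = 8

8


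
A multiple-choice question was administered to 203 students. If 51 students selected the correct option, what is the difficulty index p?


Item difficulty p = number correct / total examinees
p = 51 / 203
p = 0.2512

0.2512


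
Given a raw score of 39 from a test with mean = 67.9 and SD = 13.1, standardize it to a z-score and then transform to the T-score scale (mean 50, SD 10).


z = (X - mean) / SD = (39 - 67.9) / 13.1
z = -28.9 / 13.1
z = -2.2061
T-score = T = 50 + 10z
Carry z at full precision (z = -28.9 / 13.1) into the conversion:
T-score = 50 + 10 * (-28.9 / 13.1) = 50 + -289 / 13.1
T-score = 50 + -22.0611
T-score = 27.9389

27.9389


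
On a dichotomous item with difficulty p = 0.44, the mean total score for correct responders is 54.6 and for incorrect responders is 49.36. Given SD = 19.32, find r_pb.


q = 1 - p = 0.56
rpb = ((M1 - M0) / SD) * sqrt(p * q)
rpb = ((54.6 - 49.36) / 19.32) * sqrt(0.44 * 0.56)
rpb = 0.1346

0.1346


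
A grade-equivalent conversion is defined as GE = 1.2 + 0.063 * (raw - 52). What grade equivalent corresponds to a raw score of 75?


raw - median = 75 - 52 = 23
slope * diff = 0.063 * 23 = 1.449
GE = 1.2 + 1.449
GE = 2.649

2.649


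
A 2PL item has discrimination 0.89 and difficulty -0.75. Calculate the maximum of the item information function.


For 2PL, max info at theta = b = -0.75
I_max = a^2 / 4 = 0.89^2 / 4
= 0.7921 / 4
I_max = 0.198

0.198


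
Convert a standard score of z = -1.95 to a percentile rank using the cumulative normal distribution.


CDF(z) = 0.5 * (1 + erf(z/sqrt(2)))
erf(-1.3789) = -0.9488
CDF = 0.0256
Percentile rank = 0.0256 * 100 = 2.56

2.56


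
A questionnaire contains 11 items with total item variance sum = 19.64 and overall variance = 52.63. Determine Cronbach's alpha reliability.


alpha = (k/(k-1)) * (1 - sum(si^2)/s_total^2)
= (11/10) * (1 - 19.64/52.63)
alpha = 0.6895

0.6895


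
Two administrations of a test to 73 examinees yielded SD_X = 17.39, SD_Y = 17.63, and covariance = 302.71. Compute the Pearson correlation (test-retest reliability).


r = cov(X,Y) / (SD_X * SD_Y)
r = 302.71 / (17.39 * 17.63)
r = 302.71 / 306.5857
r = 0.9874

0.9874


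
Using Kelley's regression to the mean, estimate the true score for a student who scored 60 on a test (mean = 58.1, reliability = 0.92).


T_est = rxx * X + (1 - rxx) * mean
T_est = 0.92 * 60 + 0.08 * 58.1
T_est = 55.2 + 4.648
T_est = 59.848

59.848


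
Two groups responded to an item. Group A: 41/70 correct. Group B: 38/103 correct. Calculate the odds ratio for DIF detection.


Odds_A = 41/29 = 1.4138
Odds_B = 38/65 = 0.5846
OR = Odds_A / Odds_B = 1.4138 / 0.5846
Exactly, OR = (41 * 65) / (29 * 38) = 2665 / 1102
OR = 2.4183

2.4183


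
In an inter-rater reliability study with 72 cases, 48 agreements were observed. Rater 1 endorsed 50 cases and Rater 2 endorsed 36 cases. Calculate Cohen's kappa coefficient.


P_o = 48/72 = 0.666667
P_e = (50*36 + 22*36) / 5184 = 0.5
kappa = (P_o - P_e) / (1 - P_e)
kappa = (0.666667 - 0.5) / (1 - 0.5)
kappa = 0.3333

0.3333


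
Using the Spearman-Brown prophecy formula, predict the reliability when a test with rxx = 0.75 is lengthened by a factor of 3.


r_new = (n * rxx) / (1 + (n-1) * rxx)
r_new = (3 * 0.75) / (1 + 2 * 0.75)
r_new = 2.25 / 2.5
r_new = 0.9

0.9


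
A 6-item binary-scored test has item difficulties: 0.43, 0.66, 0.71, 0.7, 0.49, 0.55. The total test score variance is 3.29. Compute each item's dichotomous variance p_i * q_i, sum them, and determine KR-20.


For each item, compute p_i * q_i:
  Item 1: 0.43 * 0.57 = 0.2451
  Item 2: 0.66 * 0.34 = 0.2244
  Item 3: 0.71 * 0.29 = 0.2059
  Item 4: 0.7 * 0.3 = 0.21
  Item 5: 0.49 * 0.51 = 0.2499
  Item 6: 0.55 * 0.45 = 0.2475
Sum(p_i * q_i) = 0.2451 + 0.2244 + 0.2059 + 0.21 + 0.2499 + 0.2475 = 1.3828
KR-20 = (k/(k-1)) * (1 - Sum(p_i*q_i) / Var_total)
= (6/5) * (1 - 1.3828/3.29)
= 1.2 * 0.5797
KR-20 = 0.6956

0.6956


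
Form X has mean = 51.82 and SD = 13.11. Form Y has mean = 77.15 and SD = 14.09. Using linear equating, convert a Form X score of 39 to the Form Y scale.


slope = SD_Y / SD_X = 14.09 / 13.11 ~ 1.0748
intercept = mean_Y - slope * mean_X = 77.15 - (14.09 / 13.11) * 51.82 ~ 21.4563
Y = slope * X + intercept. To avoid rounding drift from the rounded slope/intercept, evaluate the equivalent form Y = mean_Y + SD_Y * (X - mean_X) / SD_X at full precision:
Y = 77.15 + 14.09 * (39 - 51.82) / 13.11
Y = 77.15 - 14.09 * 12.82 / 13.11
Y = 77.15 - 180.6338 / 13.11
Y = 77.15 - 13.7783
Y = 63.3717

63.3717


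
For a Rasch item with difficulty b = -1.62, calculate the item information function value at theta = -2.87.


P = 1/(1+exp(-(-2.87--1.62))) = 0.2227
I = P*(1-P) = 0.2227 * 0.7773
I = 0.1731

0.1731


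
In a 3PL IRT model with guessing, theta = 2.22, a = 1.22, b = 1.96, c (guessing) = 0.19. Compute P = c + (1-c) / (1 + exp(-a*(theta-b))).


logit = 1.22*(2.22 - 1.96) = 0.3172
P* = 1/(1 + exp(-0.3172)) = 0.5786
P = 0.19 + (1 - 0.19) * 0.5786
P = 0.6587

0.6587


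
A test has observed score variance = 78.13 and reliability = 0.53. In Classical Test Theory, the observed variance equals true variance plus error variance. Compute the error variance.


var_true = rxx * var_obs = 0.53 * 78.13 = 41.4089
var_error = var_obs - var_true
var_error = 78.13 - 41.4089
var_error = 36.7211

36.7211


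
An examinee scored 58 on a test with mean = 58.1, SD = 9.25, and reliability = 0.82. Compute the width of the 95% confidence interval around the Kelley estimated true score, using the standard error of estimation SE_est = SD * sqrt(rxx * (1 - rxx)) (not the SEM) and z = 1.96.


True score estimate = 0.82*58 + 0.18*58.1 = 58.018
SE_est = SD * sqrt(rxx * (1 - rxx)) = 9.25 * sqrt(0.82 * 0.18) = 9.25 * sqrt(0.1476) = 3.553734
CI = T_est +/- z * SE_est, so width = 2 * z * SE_est = 2 * 1.96 * 3.553734
Width = 13.9306

13.9306


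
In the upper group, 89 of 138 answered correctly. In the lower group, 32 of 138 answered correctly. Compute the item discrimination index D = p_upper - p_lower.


p_upper = 89/138 = 0.6449
p_lower = 32/138 = 0.2319
D = 0.6449 - 0.2319 = 0.413

0.413


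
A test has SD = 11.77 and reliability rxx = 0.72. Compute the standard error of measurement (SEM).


SEM = SD * sqrt(1 - rxx)
SEM = 11.77 * sqrt(1 - 0.72)
SEM = 11.77 * sqrt(0.28) = 11.77 * 0.52915
SEM = 6.2281

6.2281


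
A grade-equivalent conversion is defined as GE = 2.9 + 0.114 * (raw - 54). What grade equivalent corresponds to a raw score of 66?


raw - median = 66 - 54 = 12
slope * diff = 0.114 * 12 = 1.368
GE = 2.9 + 1.368
GE = 4.268

4.268


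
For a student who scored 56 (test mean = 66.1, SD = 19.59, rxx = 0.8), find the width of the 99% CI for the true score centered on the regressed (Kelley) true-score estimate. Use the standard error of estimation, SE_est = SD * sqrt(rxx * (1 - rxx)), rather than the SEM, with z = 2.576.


True score estimate = 0.8*56 + 0.2*66.1 = 58.02
SE_est = SD * sqrt(rxx * (1 - rxx)) = 19.59 * sqrt(0.8 * 0.2) = 19.59 * sqrt(0.16) = 7.836
CI = T_est +/- z * SE_est, so width = 2 * z * SE_est = 2 * 2.576 * 7.836
Width = 40.3711

40.3711


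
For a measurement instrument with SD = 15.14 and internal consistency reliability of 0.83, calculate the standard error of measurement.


SEM = SD * sqrt(1 - rxx)
SEM = 15.14 * sqrt(1 - 0.83)
SEM = 15.14 * sqrt(0.17) = 15.14 * 0.412311
SEM = 6.2424

6.2424


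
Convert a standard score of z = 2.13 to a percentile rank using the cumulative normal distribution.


CDF(z) = 0.5 * (1 + erf(z/sqrt(2)))
erf(1.5061) = 0.9668
CDF = 0.9834
Percentile rank = 0.9834 * 100 = 98.34

98.34


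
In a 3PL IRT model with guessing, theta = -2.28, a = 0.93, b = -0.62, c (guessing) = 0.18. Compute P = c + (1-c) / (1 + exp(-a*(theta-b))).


logit = 0.93*(-2.28 - -0.62) = -1.5438
P* = 1/(1 + exp(--1.5438)) = 0.176
P = 0.18 + (1 - 0.18) * 0.176
P = 0.3243

0.3243


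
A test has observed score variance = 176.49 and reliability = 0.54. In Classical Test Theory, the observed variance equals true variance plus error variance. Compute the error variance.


var_true = rxx * var_obs = 0.54 * 176.49 = 95.3046
var_error = var_obs - var_true
var_error = 176.49 - 95.3046
var_error = 81.1854

81.1854


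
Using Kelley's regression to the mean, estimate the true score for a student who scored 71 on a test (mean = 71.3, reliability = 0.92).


T_est = rxx * X + (1 - rxx) * mean
T_est = 0.92 * 71 + 0.08 * 71.3
T_est = 65.32 + 5.704
T_est = 71.024

71.024


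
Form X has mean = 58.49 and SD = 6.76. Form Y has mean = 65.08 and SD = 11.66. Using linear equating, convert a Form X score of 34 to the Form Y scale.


slope = SD_Y / SD_X = 11.66 / 6.76 ~ 1.7249
intercept = mean_Y - slope * mean_X = 65.08 - (11.66 / 6.76) * 58.49 ~ -35.8066
Y = slope * X + intercept. To avoid rounding drift from the rounded slope/intercept, evaluate the equivalent form Y = mean_Y + SD_Y * (X - mean_X) / SD_X at full precision:
Y = 65.08 + 11.66 * (34 - 58.49) / 6.76
Y = 65.08 - 11.66 * 24.49 / 6.76
Y = 65.08 - 285.5534 / 6.76
Y = 65.08 - 42.2416
Y = 22.8384

22.8384


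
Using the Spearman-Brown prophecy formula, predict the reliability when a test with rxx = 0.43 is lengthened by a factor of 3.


r_new = (n * rxx) / (1 + (n-1) * rxx)
r_new = (3 * 0.43) / (1 + 2 * 0.43)
r_new = 1.29 / 1.86
r_new = 0.6935

0.6935


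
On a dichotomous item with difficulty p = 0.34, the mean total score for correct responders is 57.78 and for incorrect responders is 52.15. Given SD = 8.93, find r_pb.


q = 1 - p = 0.66
rpb = ((M1 - M0) / SD) * sqrt(p * q)
rpb = ((57.78 - 52.15) / 8.93) * sqrt(0.34 * 0.66)
rpb = 0.2987

0.2987


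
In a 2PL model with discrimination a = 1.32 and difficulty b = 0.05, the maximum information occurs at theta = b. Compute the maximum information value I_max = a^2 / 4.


For 2PL, max info at theta = b = 0.05
I_max = a^2 / 4 = 1.32^2 / 4
= 1.7424 / 4
I_max = 0.4356

0.4356


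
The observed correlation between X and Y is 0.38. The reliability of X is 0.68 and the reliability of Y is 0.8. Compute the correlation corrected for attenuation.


r_corrected = rxy / sqrt(rxx * ryy)
= 0.38 / sqrt(0.68 * 0.8)
= 0.38 / sqrt(0.544)
= 0.38 / 0.737564
r_corrected = 0.5152

0.5152


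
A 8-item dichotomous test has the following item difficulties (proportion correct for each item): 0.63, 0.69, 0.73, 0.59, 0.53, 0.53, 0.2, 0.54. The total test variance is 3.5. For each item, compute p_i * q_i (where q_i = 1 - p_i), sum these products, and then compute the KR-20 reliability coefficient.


For each item, compute p_i * q_i:
  Item 1: 0.63 * 0.37 = 0.2331
  Item 2: 0.69 * 0.31 = 0.2139
  Item 3: 0.73 * 0.27 = 0.1971
  Item 4: 0.59 * 0.41 = 0.2419
  Item 5: 0.53 * 0.47 = 0.2491
  Item 6: 0.53 * 0.47 = 0.2491
  Item 7: 0.2 * 0.8 = 0.16
  Item 8: 0.54 * 0.46 = 0.2484
Sum(p_i * q_i) = 0.2331 + 0.2139 + 0.1971 + 0.2419 + 0.2491 + 0.2491 + 0.16 + 0.2484 = 1.7926
KR-20 = (k/(k-1)) * (1 - Sum(p_i*q_i) / Var_total)
= (8/7) * (1 - 1.7926/3.5)
= 1.1429 * 0.4878
KR-20 = 0.5575

0.5575


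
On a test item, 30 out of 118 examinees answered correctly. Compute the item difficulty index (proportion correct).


Item difficulty p = number correct / total examinees
p = 30 / 118
p = 0.2542

0.2542


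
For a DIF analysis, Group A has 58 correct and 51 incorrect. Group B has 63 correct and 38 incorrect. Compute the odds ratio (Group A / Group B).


Odds_A = 58/51 = 1.1373
Odds_B = 63/38 = 1.6579
OR = Odds_A / Odds_B = 1.1373 / 1.6579
Exactly, OR = (58 * 38) / (51 * 63) = 2204 / 3213
OR = 0.686

0.686


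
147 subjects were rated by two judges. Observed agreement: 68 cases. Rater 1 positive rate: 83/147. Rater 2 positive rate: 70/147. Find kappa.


P_o = 68/147 = 0.462585
P_e = (83*70 + 64*77) / 21609 = 0.496923
kappa = (P_o - P_e) / (1 - P_e)
kappa = (0.462585 - 0.496923) / (1 - 0.496923)
kappa = -0.0683

-0.0683


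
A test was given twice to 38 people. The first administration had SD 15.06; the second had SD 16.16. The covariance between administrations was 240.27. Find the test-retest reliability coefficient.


r = cov(X,Y) / (SD_X * SD_Y)
r = 240.27 / (15.06 * 16.16)
r = 240.27 / 243.3696
r = 0.9873

0.9873


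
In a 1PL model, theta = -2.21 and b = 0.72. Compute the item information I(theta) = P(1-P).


P = 1/(1+exp(-(-2.21-0.72))) = 0.0507
I = P*(1-P) = 0.0507 * 0.9493
I = 0.0481

0.0481


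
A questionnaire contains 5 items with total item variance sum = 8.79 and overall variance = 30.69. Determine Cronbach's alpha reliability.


alpha = (k/(k-1)) * (1 - sum(si^2)/s_total^2)
= (5/4) * (1 - 8.79/30.69)
alpha = 0.892

0.892


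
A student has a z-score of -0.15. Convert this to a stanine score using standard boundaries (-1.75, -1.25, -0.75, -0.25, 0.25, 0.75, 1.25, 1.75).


Stanine boundaries: [-1.75, -1.25, -0.75, -0.25, 0.25, 0.75, 1.25, 1.75]
z = -0.15
Check each boundary:
  z >= -1.75 -> could be stanine 2
  z >= -1.25 -> could be stanine 3
  z >= -0.75 -> could be stanine 4
  z >= -0.25 -> could be stanine 5
  z < 0.25
  z < 0.75
  z < 1.25
  z < 1.75
Highest qualifying boundary gives stanine = 5

5


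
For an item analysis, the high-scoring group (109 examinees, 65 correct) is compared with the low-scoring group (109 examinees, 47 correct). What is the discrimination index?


p_upper = 65/109 = 0.5963
p_lower = 47/109 = 0.4312
D = 0.5963 - 0.4312 = 0.1651

0.1651


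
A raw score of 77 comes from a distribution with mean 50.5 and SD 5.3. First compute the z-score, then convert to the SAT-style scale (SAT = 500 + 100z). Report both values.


z = (X - mean) / SD = (77 - 50.5) / 5.3
z = 26.5 / 5.3
z = 5.0
SAT-scale = SAT = 500 + 100z
Carry z at full precision (z = 26.5 / 5.3) into the conversion:
SAT-scale = 500 + 100 * (26.5 / 5.3) = 500 + 2650 / 5.3
SAT-scale = 500 + 500.0
SAT-scale = 1000.0

1000.0


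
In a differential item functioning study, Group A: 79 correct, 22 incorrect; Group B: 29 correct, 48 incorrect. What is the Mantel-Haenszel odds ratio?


Odds_A = 79/22 = 3.5909
Odds_B = 29/48 = 0.6042
OR = Odds_A / Odds_B = 3.5909 / 0.6042
Exactly, OR = (79 * 48) / (22 * 29) = 3792 / 638
OR = 5.9436

5.9436


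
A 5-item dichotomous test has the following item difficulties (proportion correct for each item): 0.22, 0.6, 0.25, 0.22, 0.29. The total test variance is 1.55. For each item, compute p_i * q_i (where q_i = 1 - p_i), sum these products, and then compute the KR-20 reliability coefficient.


For each item, compute p_i * q_i:
  Item 1: 0.22 * 0.78 = 0.1716
  Item 2: 0.6 * 0.4 = 0.24
  Item 3: 0.25 * 0.75 = 0.1875
  Item 4: 0.22 * 0.78 = 0.1716
  Item 5: 0.29 * 0.71 = 0.2059
Sum(p_i * q_i) = 0.1716 + 0.24 + 0.1875 + 0.1716 + 0.2059 = 0.9766
KR-20 = (k/(k-1)) * (1 - Sum(p_i*q_i) / Var_total)
= (5/4) * (1 - 0.9766/1.55)
= 1.25 * 0.3699
KR-20 = 0.4624

0.4624


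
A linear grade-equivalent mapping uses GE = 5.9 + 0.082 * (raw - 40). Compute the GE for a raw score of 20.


raw - median = 20 - 40 = -20
slope * diff = 0.082 * -20 = -1.64
GE = 5.9 + -1.64
GE = 4.26

4.26


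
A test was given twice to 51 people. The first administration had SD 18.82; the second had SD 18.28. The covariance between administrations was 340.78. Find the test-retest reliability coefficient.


r = cov(X,Y) / (SD_X * SD_Y)
r = 340.78 / (18.82 * 18.28)
r = 340.78 / 344.0296
r = 0.9906

0.9906


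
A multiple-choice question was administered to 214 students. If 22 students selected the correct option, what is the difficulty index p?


Item difficulty p = number correct / total examinees
p = 22 / 214
p = 0.1028

0.1028


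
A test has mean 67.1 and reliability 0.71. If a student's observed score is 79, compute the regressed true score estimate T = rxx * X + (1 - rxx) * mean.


T_est = rxx * X + (1 - rxx) * mean
T_est = 0.71 * 79 + 0.29 * 67.1
T_est = 56.09 + 19.459
T_est = 75.549

75.549


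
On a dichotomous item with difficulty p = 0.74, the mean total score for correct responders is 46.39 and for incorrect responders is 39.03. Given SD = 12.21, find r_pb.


q = 1 - p = 0.26
rpb = ((M1 - M0) / SD) * sqrt(p * q)
rpb = ((46.39 - 39.03) / 12.21) * sqrt(0.74 * 0.26)
rpb = 0.2644

0.2644


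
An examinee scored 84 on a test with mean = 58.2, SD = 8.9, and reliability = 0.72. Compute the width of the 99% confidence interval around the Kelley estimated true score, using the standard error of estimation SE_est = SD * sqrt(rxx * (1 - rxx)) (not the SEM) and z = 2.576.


True score estimate = 0.72*84 + 0.28*58.2 = 76.776
SE_est = SD * sqrt(rxx * (1 - rxx)) = 8.9 * sqrt(0.72 * 0.28) = 8.9 * sqrt(0.2016) = 3.99609
CI = T_est +/- z * SE_est, so width = 2 * z * SE_est = 2 * 2.576 * 3.99609
Width = 20.5879

20.5879


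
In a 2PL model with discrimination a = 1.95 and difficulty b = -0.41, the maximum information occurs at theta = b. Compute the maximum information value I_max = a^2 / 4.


For 2PL, max info at theta = b = -0.41
I_max = a^2 / 4 = 1.95^2 / 4
= 3.8025 / 4
I_max = 0.9506

0.9506


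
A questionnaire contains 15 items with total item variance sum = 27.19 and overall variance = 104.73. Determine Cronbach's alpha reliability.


alpha = (k/(k-1)) * (1 - sum(si^2)/s_total^2)
= (15/14) * (1 - 27.19/104.73)
alpha = 0.7933

0.7933


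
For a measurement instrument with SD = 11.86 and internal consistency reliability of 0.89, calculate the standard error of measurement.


SEM = SD * sqrt(1 - rxx)
SEM = 11.86 * sqrt(1 - 0.89)
SEM = 11.86 * sqrt(0.11) = 11.86 * 0.331662
SEM = 3.9335

3.9335


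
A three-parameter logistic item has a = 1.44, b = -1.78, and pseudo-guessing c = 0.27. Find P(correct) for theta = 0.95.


logit = 1.44*(0.95 - -1.78) = 3.9312
P* = 1/(1 + exp(-3.9312)) = 0.9808
P = 0.27 + (1 - 0.27) * 0.9808
P = 0.986

0.986


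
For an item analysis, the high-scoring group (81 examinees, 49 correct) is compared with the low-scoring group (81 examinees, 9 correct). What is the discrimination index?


p_upper = 49/81 = 0.6049
p_lower = 9/81 = 0.1111
D = 0.6049 - 0.1111 = 0.4938

0.4938


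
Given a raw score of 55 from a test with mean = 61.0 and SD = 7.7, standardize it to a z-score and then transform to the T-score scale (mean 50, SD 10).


z = (X - mean) / SD = (55 - 61.0) / 7.7
z = -6.0 / 7.7
z = -0.7792
T-score = T = 50 + 10z
Carry z at full precision (z = -6.0 / 7.7) into the conversion:
T-score = 50 + 10 * (-6.0 / 7.7) = 50 + -60 / 7.7
T-score = 50 + -7.7922
T-score = 42.2078

42.2078


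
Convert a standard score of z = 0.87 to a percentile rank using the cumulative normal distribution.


CDF(z) = 0.5 * (1 + erf(z/sqrt(2)))
erf(0.6152) = 0.6157
CDF = 0.8078
Percentile rank = 0.8078 * 100 = 80.78

80.78


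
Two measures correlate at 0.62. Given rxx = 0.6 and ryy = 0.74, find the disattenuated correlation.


r_corrected = rxy / sqrt(rxx * ryy)
= 0.62 / sqrt(0.6 * 0.74)
= 0.62 / sqrt(0.444)
= 0.62 / 0.666333
r_corrected = 0.9305

0.9305


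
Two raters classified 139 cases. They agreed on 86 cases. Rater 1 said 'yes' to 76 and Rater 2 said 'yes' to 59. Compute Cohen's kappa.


P_o = 86/139 = 0.618705
P_e = (76*59 + 63*80) / 19321 = 0.492935
kappa = (P_o - P_e) / (1 - P_e)
kappa = (0.618705 - 0.492935) / (1 - 0.492935)
kappa = 0.248

0.248


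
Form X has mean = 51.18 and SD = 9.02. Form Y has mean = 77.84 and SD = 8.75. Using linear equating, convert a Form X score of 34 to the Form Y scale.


slope = SD_Y / SD_X = 8.75 / 9.02 ~ 0.9701
intercept = mean_Y - slope * mean_X = 77.84 - (8.75 / 9.02) * 51.18 ~ 28.192
Y = slope * X + intercept. To avoid rounding drift from the rounded slope/intercept, evaluate the equivalent form Y = mean_Y + SD_Y * (X - mean_X) / SD_X at full precision:
Y = 77.84 + 8.75 * (34 - 51.18) / 9.02
Y = 77.84 - 8.75 * 17.18 / 9.02
Y = 77.84 - 150.325 / 9.02
Y = 77.84 - 16.6657
Y = 61.1743

61.1743


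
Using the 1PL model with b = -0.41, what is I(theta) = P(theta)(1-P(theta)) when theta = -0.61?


P = 1/(1+exp(-(-0.61--0.41))) = 0.4502
I = P*(1-P) = 0.4502 * 0.5498
I = 0.2475

0.2475


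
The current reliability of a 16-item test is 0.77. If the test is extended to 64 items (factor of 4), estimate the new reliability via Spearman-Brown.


r_new = (n * rxx) / (1 + (n-1) * rxx)
r_new = (4 * 0.77) / (1 + 3 * 0.77)
r_new = 3.08 / 3.31
r_new = 0.9305

0.9305


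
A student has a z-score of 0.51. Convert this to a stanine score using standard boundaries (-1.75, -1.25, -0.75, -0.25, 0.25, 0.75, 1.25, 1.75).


Stanine boundaries: [-1.75, -1.25, -0.75, -0.25, 0.25, 0.75, 1.25, 1.75]
z = 0.51
Check each boundary:
  z >= -1.75 -> could be stanine 2
  z >= -1.25 -> could be stanine 3
  z >= -0.75 -> could be stanine 4
  z >= -0.25 -> could be stanine 5
  z >= 0.25 -> could be stanine 6
  z < 0.75
  z < 1.25
  z < 1.75
Highest qualifying boundary gives stanine = 6

6


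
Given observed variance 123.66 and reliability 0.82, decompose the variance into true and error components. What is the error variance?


var_true = rxx * var_obs = 0.82 * 123.66 = 101.4012
var_error = var_obs - var_true
var_error = 123.66 - 101.4012
var_error = 22.2588

22.2588


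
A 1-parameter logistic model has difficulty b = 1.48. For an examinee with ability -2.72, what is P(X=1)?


theta - b = -2.72 - 1.48 = -4.2
exp(-(theta - b)) = exp(4.2) = 66.6863
P = 1 / (1 + 66.6863)
P = 0.0148

0.0148


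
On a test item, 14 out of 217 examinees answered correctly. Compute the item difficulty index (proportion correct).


Item difficulty p = number correct / total examinees
p = 14 / 217
p = 0.0645

0.0645


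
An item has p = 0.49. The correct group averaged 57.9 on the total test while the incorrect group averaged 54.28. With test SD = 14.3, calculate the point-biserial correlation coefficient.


q = 1 - p = 0.51
rpb = ((M1 - M0) / SD) * sqrt(p * q)
rpb = ((57.9 - 54.28) / 14.3) * sqrt(0.49 * 0.51)
rpb = 0.1265

0.1265


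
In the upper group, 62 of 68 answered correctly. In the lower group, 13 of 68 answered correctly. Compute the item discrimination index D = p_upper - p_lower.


p_upper = 62/68 = 0.9118
p_lower = 13/68 = 0.1912
D = 0.9118 - 0.1912 = 0.7206

0.7206


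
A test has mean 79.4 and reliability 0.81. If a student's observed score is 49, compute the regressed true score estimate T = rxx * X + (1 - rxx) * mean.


T_est = rxx * X + (1 - rxx) * mean
T_est = 0.81 * 49 + 0.19 * 79.4
T_est = 39.69 + 15.086
T_est = 54.776

54.776


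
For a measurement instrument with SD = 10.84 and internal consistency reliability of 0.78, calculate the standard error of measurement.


SEM = SD * sqrt(1 - rxx)
SEM = 10.84 * sqrt(1 - 0.78)
SEM = 10.84 * sqrt(0.22) = 10.84 * 0.469042
SEM = 5.0844

5.0844


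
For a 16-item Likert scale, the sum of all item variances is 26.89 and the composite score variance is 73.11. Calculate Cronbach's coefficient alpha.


alpha = (k/(k-1)) * (1 - sum(si^2)/s_total^2)
= (16/15) * (1 - 26.89/73.11)
alpha = 0.6743

0.6743


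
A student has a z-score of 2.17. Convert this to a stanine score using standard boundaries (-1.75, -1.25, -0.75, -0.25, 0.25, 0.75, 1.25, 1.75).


Stanine boundaries: [-1.75, -1.25, -0.75, -0.25, 0.25, 0.75, 1.25, 1.75]
z = 2.17
Check each boundary:
  z >= -1.75 -> could be stanine 2
  z >= -1.25 -> could be stanine 3
  z >= -0.75 -> could be stanine 4
  z >= -0.25 -> could be stanine 5
  z >= 0.25 -> could be stanine 6
  z >= 0.75 -> could be stanine 7
  z >= 1.25 -> could be stanine 8
  z >= 1.75 -> could be stanine 9
Highest qualifying boundary gives stanine = 9

9


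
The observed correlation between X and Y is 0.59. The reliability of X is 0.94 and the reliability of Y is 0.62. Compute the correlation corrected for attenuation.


r_corrected = rxy / sqrt(rxx * ryy)
= 0.59 / sqrt(0.94 * 0.62)
= 0.59 / sqrt(0.5828)
= 0.59 / 0.763413
r_corrected = 0.7728

0.7728


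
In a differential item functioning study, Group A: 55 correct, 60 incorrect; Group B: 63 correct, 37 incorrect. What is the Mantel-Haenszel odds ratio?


Odds_A = 55/60 = 0.9167
Odds_B = 63/37 = 1.7027
OR = Odds_A / Odds_B = 0.9167 / 1.7027
Exactly, OR = (55 * 37) / (60 * 63) = 2035 / 3780
OR = 0.5384

0.5384


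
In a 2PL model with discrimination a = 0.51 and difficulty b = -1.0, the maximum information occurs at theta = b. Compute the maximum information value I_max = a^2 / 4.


For 2PL, max info at theta = b = -1.0
I_max = a^2 / 4 = 0.51^2 / 4
= 0.2601 / 4
I_max = 0.065

0.065


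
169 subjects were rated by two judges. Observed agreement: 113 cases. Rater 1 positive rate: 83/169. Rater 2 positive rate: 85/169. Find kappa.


P_o = 113/169 = 0.668639
P_e = (83*85 + 86*84) / 28561 = 0.499947
kappa = (P_o - P_e) / (1 - P_e)
kappa = (0.668639 - 0.499947) / (1 - 0.499947)
kappa = 0.3373

0.3373


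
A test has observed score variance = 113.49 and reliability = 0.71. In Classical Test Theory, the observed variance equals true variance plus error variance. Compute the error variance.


var_true = rxx * var_obs = 0.71 * 113.49 = 80.5779
var_error = var_obs - var_true
var_error = 113.49 - 80.5779
var_error = 32.9121

32.9121


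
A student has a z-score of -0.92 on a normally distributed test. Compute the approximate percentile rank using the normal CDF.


CDF(z) = 0.5 * (1 + erf(z/sqrt(2)))
erf(-0.6505) = -0.6424
CDF = 0.1788
Percentile rank = 0.1788 * 100 = 17.88

17.88


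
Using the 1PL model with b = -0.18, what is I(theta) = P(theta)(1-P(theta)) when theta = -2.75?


P = 1/(1+exp(-(-2.75--0.18))) = 0.0711
I = P*(1-P) = 0.0711 * 0.9289
I = 0.066

0.066


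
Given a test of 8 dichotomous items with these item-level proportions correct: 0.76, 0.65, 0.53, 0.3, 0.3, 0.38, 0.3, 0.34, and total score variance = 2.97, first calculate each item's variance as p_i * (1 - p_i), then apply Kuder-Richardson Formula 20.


For each item, compute p_i * q_i:
  Item 1: 0.76 * 0.24 = 0.1824
  Item 2: 0.65 * 0.35 = 0.2275
  Item 3: 0.53 * 0.47 = 0.2491
  Item 4: 0.3 * 0.7 = 0.21
  Item 5: 0.3 * 0.7 = 0.21
  Item 6: 0.38 * 0.62 = 0.2356
  Item 7: 0.3 * 0.7 = 0.21
  Item 8: 0.34 * 0.66 = 0.2244
Sum(p_i * q_i) = 0.1824 + 0.2275 + 0.2491 + 0.21 + 0.21 + 0.2356 + 0.21 + 0.2244 = 1.749
KR-20 = (k/(k-1)) * (1 - Sum(p_i*q_i) / Var_total)
= (8/7) * (1 - 1.749/2.97)
= 1.1429 * 0.4111
KR-20 = 0.4698

0.4698


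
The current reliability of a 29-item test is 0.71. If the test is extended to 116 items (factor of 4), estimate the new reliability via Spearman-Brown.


r_new = (n * rxx) / (1 + (n-1) * rxx)
r_new = (4 * 0.71) / (1 + 3 * 0.71)
r_new = 2.84 / 3.13
r_new = 0.9073

0.9073


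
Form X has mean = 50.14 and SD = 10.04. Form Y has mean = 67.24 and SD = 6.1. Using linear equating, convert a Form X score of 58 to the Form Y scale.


slope = SD_Y / SD_X = 6.1 / 10.04 ~ 0.6076
intercept = mean_Y - slope * mean_X = 67.24 - (6.1 / 10.04) * 50.14 ~ 36.7765
Y = slope * X + intercept. To avoid rounding drift from the rounded slope/intercept, evaluate the equivalent form Y = mean_Y + SD_Y * (X - mean_X) / SD_X at full precision:
Y = 67.24 + 6.1 * (58 - 50.14) / 10.04
Y = 67.24 + 6.1 * 7.86 / 10.04
Y = 67.24 + 47.946 / 10.04
Y = 67.24 + 4.7755
Y = 72.0155

72.0155


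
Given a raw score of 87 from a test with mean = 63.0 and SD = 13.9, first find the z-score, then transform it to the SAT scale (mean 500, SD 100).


z = (X - mean) / SD = (87 - 63.0) / 13.9
z = 24.0 / 13.9
z = 1.7266
SAT-scale = SAT = 500 + 100z
Carry z at full precision (z = 24.0 / 13.9) into the conversion:
SAT-scale = 500 + 100 * (24.0 / 13.9) = 500 + 2400 / 13.9
SAT-scale = 500 + 172.6619
SAT-scale = 672.6619

672.6619


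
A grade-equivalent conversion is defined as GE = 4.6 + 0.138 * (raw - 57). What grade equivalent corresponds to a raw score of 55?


raw - median = 55 - 57 = -2
slope * diff = 0.138 * -2 = -0.276
GE = 4.6 + -0.276
GE = 4.324

4.324


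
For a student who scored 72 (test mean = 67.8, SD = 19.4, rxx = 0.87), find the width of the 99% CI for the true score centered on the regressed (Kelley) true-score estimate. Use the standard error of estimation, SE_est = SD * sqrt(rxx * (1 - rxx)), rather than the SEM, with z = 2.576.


True score estimate = 0.87*72 + 0.13*67.8 = 71.454
SE_est = SD * sqrt(rxx * (1 - rxx)) = 19.4 * sqrt(0.87 * 0.13) = 19.4 * sqrt(0.1131) = 6.524287
CI = T_est +/- z * SE_est, so width = 2 * z * SE_est = 2 * 2.576 * 6.524287
Width = 33.6131

33.6131
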